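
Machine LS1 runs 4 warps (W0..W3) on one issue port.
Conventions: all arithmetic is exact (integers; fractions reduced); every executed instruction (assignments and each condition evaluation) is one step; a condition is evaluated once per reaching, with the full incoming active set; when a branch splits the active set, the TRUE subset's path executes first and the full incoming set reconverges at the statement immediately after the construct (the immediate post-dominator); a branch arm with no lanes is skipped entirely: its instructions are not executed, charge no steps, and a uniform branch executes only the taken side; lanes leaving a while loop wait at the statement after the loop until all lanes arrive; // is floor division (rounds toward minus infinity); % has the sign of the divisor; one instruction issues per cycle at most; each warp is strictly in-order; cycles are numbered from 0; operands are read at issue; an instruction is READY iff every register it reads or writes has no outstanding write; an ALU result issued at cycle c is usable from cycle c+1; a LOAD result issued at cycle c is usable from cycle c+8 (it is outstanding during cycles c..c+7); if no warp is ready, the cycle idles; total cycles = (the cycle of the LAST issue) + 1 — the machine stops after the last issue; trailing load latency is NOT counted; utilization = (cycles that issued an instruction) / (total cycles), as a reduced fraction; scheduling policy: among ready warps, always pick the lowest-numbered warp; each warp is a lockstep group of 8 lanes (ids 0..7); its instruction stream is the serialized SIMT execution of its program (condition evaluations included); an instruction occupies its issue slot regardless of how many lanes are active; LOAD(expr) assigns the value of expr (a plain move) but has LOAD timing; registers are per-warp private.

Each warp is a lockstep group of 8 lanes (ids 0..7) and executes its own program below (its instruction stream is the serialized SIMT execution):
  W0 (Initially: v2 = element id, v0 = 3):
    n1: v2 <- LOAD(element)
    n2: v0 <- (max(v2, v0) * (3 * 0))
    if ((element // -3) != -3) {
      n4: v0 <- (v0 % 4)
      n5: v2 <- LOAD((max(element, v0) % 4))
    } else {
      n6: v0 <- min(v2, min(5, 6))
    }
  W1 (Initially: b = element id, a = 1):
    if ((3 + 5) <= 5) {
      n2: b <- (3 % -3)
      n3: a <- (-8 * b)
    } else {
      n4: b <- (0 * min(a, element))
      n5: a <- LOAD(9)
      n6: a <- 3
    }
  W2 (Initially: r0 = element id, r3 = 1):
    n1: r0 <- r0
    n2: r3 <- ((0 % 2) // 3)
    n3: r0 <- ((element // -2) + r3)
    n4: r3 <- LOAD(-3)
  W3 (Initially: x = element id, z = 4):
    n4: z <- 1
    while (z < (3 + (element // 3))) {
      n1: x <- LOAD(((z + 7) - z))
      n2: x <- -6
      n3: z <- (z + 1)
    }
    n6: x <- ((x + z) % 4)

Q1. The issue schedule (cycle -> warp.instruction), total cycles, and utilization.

cycle 0: W0.I0
cycle 1: W1.I0
cycle 2: W1.I1
cycle 3: W1.I2
cycle 4: W2.I0
cycle 5: W2.I1
cycle 6: W2.I2
cycle 7: W2.I3
cycle 8: W0.I1
cycle 9: W0.I2
cycle 10: W0.I3
cycle 11: W0.I4
cycle 12: W1.I3
cycle 13: W3.I0
cycle 14: W3.I1
cycle 15: W3.I2
cycle 16: idle
cycle 17: idle
cycle 18: idle
cycle 19: W0.I5
cycle 20: idle
cycle 21: idle
cycle 22: idle
cycle 23: W3.I3
cycle 24: W3.I4
cycle 25: W3.I5
cycle 26: W3.I6
cycle 27: idle
cycle 28: idle
cycle 29: idle
cycle 30: idle
cycle 31: idle
cycle 32: idle
cycle 33: idle
cycle 34: W3.I7
cycle 35: W3.I8
cycle 36: W3.I9
cycle 37: W3.I10
cycle 38: idle
cycle 39: idle
cycle 40: idle
cycle 41: idle
cycle 42: idle
cycle 43: idle
cycle 44: idle
cycle 45: W3.I11
cycle 46: W3.I12
cycle 47: W3.I13
cycle 48: W3.I14
cycle 49: idle
cycle 50: idle
cycle 51: idle
cycle 52: idle
cycle 53: idle
cycle 54: idle
cycle 55: idle
cycle 56: W3.I15
cycle 57: W3.I16
cycle 58: W3.I17
cycle 59: W3.I18

Answer: 60 cycles, utilization 11/20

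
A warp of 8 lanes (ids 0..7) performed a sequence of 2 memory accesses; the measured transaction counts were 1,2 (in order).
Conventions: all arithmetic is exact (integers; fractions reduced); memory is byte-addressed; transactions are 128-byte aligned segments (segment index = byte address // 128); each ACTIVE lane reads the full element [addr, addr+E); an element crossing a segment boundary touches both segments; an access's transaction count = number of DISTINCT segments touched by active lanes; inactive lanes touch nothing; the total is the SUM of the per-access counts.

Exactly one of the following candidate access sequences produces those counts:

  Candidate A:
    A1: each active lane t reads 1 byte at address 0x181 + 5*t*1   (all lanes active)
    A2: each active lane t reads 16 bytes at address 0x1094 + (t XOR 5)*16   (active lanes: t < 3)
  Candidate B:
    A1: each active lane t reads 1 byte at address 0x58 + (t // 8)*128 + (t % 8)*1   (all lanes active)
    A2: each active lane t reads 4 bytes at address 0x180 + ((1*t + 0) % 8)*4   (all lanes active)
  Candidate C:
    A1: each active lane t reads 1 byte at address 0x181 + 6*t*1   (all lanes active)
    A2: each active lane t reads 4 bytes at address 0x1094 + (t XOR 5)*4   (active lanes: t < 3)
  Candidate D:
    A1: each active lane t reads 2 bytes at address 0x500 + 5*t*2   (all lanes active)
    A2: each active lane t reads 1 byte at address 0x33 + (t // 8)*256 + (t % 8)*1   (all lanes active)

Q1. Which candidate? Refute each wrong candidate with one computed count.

B: A2 gives 1 transaction, not 2
C: A2 gives 1 transaction, not 2
D: A2 gives 1 transaction, not 2
A: all counts match (1,2)

Answer: A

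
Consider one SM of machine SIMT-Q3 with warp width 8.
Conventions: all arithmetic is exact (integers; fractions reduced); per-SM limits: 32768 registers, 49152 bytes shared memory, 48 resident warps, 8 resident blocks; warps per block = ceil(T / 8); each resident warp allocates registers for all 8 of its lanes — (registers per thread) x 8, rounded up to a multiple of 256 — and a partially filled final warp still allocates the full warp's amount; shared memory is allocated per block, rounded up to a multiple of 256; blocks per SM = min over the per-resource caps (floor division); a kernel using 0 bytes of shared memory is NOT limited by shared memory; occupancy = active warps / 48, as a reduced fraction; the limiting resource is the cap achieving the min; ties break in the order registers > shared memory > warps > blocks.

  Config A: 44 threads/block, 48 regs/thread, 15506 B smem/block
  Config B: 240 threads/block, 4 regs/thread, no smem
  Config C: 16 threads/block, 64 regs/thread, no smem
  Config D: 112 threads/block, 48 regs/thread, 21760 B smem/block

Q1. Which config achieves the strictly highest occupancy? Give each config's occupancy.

occupancies: A 3/8, B 5/8, C 1/3, D 7/12

Answer: B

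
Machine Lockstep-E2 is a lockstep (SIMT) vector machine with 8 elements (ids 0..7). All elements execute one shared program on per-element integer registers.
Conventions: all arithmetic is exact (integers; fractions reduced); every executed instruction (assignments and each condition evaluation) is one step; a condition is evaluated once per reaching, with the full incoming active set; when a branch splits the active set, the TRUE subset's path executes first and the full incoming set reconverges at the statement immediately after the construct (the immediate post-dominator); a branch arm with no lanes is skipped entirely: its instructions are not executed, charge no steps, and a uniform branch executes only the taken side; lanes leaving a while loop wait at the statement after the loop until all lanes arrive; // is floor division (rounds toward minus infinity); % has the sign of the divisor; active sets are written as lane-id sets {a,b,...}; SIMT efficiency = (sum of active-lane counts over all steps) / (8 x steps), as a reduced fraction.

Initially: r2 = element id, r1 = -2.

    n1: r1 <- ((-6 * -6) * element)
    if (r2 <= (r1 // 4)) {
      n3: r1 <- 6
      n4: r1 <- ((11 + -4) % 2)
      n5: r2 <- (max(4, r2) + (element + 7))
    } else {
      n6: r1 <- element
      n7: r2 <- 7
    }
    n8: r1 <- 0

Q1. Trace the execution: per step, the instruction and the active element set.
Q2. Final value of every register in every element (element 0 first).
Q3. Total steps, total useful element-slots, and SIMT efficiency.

step 0: r1 <- ((-6 * -6) * element)  {0,1,2,3,4,5,6,7}
step 1: eval (r2 <= (r1 // 4))       {0,1,2,3,4,5,6,7}
step 2: r1 <- 6                      {0,1,2,3,4,5,6,7}
step 3: r1 <- ((11 + -4) % 2)        {0,1,2,3,4,5,6,7}
step 4: r2 <- (max(4, r2) + (element + 7)) {0,1,2,3,4,5,6,7}
step 5: r1 <- 0                      {0,1,2,3,4,5,6,7}

Answer: 6 steps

r2: 11,12,13,14,15,17,19,21
r1: 0,0,0,0,0,0,0,0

steps = 6; useful = 48; efficiency = 48/48 = 1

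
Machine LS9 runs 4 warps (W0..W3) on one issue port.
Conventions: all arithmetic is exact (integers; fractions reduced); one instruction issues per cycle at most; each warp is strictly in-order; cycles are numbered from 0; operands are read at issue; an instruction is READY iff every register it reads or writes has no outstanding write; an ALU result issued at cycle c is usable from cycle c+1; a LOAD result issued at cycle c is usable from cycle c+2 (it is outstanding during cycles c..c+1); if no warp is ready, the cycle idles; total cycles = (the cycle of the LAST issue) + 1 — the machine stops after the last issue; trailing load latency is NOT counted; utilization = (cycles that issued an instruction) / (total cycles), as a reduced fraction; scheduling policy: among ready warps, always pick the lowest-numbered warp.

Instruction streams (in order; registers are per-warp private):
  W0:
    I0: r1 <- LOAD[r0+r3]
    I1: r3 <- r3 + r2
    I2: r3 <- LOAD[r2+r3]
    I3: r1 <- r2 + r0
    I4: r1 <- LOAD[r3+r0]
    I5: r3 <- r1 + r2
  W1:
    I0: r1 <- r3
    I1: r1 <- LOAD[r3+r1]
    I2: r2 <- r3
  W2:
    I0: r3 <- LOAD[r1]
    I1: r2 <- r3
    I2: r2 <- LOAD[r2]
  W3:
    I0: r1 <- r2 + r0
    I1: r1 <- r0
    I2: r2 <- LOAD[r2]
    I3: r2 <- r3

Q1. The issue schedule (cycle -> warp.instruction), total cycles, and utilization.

cycle 0: W0.I0
cycle 1: W0.I1
cycle 2: W0.I2
cycle 3: W0.I3
cycle 4: W0.I4
cycle 5: W1.I0
cycle 6: W0.I5
cycle 7: W1.I1
cycle 8: W1.I2
cycle 9: W2.I0
cycle 10: W3.I0
cycle 11: W2.I1
cycle 12: W2.I2
cycle 13: W3.I1
cycle 14: W3.I2
cycle 15: idle
cycle 16: W3.I3

Answer: 17 cycles, utilization 16/17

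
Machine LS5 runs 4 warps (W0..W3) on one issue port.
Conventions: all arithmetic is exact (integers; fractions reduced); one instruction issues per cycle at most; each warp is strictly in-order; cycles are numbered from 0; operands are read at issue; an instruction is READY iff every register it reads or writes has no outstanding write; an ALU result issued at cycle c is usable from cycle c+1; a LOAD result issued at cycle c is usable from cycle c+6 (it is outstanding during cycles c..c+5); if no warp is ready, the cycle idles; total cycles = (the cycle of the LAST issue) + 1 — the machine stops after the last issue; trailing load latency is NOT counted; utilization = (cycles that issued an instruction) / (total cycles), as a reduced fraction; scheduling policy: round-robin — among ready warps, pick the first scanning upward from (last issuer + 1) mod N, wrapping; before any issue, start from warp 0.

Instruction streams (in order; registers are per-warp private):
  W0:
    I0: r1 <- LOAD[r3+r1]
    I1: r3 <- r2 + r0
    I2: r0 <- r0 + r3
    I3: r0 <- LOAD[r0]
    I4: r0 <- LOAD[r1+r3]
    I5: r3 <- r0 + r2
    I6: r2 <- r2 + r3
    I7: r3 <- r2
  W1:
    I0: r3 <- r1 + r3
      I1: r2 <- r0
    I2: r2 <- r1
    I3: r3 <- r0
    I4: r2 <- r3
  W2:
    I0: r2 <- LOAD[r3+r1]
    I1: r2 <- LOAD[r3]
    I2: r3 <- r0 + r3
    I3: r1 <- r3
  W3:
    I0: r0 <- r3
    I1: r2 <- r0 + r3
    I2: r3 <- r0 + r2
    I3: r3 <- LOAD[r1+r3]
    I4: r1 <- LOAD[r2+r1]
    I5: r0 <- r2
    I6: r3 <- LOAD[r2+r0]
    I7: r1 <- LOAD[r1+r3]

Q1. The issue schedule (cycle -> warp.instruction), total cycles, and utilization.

cycle 0: W0.I0
cycle 1: W1.I0
cycle 2: W2.I0
cycle 3: W3.I0
cycle 4: W0.I1
cycle 5: W1.I1
cycle 6: W3.I1
cycle 7: W0.I2
cycle 8: W1.I2
cycle 9: W2.I1
cycle 10: W3.I2
cycle 11: W0.I3
cycle 12: W1.I3
cycle 13: W2.I2
cycle 14: W3.I3
cycle 15: W1.I4
cycle 16: W2.I3
cycle 17: W3.I4
cycle 18: W0.I4
cycle 19: W3.I5
cycle 20: W3.I6
cycle 21: idle
cycle 22: idle
cycle 23: idle
cycle 24: W0.I5
cycle 25: W0.I6
cycle 26: W3.I7
cycle 27: W0.I7

Answer: 28 cycles, utilization 25/28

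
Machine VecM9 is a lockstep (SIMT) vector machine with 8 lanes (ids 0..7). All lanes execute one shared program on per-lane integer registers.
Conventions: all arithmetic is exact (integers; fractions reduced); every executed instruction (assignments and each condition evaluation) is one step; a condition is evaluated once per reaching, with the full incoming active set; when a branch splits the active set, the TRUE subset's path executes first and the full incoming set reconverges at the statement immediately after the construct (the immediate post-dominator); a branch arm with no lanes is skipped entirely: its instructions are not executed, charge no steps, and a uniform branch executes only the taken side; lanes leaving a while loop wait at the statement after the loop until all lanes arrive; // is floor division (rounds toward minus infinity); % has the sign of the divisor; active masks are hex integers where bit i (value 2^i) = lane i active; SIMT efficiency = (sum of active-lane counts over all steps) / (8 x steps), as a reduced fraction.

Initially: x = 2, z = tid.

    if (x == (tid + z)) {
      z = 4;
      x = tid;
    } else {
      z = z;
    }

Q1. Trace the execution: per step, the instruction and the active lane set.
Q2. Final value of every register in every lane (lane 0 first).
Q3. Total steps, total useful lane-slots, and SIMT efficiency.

step 0: eval (x == (tid + z))        0xff
step 1: z <- 4                       0x02
step 2: x <- tid                     0x02
step 3: z <- z                       0xfd

Answer: 4 steps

x: 2,1,2,2,2,2,2,2
z: 0,4,2,3,4,5,6,7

steps = 4; useful = 17; efficiency = 17/32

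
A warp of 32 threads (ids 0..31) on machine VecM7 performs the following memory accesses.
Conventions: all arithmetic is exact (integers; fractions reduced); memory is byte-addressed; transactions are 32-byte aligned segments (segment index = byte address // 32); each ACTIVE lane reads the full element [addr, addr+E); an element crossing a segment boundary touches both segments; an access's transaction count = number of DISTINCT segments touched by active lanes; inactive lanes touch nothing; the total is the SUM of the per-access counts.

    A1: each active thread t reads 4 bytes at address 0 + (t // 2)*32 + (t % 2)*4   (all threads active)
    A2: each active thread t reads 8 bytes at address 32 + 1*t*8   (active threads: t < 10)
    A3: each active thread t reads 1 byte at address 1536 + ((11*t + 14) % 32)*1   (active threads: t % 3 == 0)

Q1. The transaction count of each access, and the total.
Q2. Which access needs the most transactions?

A1: 16 transactions
A2: 3 transactions
A3: 1 transaction

Answer: 16,3,1; total 20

Answer: A1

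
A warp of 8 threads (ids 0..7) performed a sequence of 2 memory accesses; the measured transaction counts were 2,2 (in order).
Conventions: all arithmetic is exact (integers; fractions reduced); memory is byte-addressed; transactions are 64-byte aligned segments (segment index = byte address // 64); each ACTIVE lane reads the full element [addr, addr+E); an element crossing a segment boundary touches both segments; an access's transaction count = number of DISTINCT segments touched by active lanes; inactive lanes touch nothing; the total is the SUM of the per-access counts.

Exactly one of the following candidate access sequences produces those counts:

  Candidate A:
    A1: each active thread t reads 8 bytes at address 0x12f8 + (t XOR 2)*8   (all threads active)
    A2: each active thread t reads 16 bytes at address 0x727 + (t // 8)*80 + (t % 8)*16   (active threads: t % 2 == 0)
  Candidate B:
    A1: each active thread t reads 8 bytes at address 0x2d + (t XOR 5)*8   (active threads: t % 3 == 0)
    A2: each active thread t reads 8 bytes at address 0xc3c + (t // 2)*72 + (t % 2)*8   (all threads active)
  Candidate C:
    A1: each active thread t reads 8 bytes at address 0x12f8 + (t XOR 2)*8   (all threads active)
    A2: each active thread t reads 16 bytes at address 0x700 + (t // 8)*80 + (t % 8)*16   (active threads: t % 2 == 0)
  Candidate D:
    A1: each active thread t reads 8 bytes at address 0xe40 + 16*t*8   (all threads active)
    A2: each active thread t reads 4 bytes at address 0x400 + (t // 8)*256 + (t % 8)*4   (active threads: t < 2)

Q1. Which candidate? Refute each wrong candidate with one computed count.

A: A2 gives 3 transactions, not 2
B: A1 gives 1 transaction, not 2
D: A1 gives 8 transactions, not 2
C: all counts match (2,2)

Answer: C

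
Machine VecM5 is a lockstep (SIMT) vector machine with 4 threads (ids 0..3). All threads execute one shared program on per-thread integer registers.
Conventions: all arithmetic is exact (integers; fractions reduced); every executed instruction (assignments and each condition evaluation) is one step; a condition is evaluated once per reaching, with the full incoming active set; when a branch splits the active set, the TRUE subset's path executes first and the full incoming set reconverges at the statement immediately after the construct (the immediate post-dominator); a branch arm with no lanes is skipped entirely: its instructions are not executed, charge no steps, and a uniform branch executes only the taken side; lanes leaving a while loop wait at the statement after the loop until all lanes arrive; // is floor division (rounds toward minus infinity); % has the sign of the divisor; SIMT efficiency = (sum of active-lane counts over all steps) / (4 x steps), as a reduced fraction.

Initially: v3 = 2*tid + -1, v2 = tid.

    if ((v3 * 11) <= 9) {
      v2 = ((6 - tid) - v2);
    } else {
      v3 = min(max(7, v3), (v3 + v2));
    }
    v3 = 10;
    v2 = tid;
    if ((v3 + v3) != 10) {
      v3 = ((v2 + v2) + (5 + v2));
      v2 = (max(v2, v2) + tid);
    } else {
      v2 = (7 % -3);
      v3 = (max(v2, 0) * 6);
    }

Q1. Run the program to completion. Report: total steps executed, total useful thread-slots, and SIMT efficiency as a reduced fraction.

Answer: 8 steps, 28 useful, 7/8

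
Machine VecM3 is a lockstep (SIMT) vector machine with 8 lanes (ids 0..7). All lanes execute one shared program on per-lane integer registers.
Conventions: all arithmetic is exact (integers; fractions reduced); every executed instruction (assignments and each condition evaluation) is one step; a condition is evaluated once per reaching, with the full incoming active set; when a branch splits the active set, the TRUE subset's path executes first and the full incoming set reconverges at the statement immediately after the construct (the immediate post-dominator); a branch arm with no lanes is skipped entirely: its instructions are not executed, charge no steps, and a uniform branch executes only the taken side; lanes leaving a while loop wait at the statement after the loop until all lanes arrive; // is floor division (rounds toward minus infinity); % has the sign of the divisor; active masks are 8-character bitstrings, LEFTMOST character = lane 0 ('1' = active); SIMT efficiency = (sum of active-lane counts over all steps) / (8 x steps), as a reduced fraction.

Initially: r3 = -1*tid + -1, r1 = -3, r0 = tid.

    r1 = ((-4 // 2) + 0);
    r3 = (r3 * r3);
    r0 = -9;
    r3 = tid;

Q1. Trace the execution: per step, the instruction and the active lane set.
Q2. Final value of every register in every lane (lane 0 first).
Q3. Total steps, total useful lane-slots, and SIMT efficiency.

step 0: r1 <- ((-4 // 2) + 0)        11111111
step 1: r3 <- (r3 * r3)              11111111
step 2: r0 <- -9                     11111111
step 3: r3 <- tid                    11111111

Answer: 4 steps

r3: 0,1,2,3,4,5,6,7
r1: -2,-2,-2,-2,-2,-2,-2,-2
r0: -9,-9,-9,-9,-9,-9,-9,-9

steps = 4; useful = 32; efficiency = 32/32 = 1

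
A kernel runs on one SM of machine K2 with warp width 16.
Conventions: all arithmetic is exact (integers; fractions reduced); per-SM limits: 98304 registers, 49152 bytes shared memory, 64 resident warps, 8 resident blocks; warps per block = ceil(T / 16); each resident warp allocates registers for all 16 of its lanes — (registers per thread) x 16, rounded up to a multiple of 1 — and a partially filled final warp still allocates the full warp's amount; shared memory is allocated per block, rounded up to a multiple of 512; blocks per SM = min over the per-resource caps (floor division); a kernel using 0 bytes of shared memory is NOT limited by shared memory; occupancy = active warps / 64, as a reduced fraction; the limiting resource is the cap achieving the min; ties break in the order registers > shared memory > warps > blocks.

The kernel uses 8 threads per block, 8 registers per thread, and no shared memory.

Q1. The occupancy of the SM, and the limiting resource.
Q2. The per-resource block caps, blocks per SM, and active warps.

Answer: occupancy 1/8, limited by blocks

registers: 768 blocks
shared memory: no limit (kernel uses none)
warps: 64 blocks
blocks: 8 blocks

Answer: 8 blocks, 8 active warps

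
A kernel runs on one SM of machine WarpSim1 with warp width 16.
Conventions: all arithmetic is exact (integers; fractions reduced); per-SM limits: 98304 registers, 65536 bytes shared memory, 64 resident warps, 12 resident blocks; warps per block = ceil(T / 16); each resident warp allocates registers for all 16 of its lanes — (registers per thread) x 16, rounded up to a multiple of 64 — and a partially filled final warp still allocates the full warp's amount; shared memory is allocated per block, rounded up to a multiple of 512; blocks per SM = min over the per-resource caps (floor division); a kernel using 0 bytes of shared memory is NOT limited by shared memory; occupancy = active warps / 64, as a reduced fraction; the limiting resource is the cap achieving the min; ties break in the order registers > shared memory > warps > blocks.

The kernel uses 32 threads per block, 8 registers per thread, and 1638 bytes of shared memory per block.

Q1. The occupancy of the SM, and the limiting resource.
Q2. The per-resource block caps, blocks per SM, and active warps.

Answer: occupancy 3/8, limited by blocks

registers: 384 blocks
shared memory: 32 blocks
warps: 32 blocks
blocks: 12 blocks

Answer: 12 blocks, 24 active warps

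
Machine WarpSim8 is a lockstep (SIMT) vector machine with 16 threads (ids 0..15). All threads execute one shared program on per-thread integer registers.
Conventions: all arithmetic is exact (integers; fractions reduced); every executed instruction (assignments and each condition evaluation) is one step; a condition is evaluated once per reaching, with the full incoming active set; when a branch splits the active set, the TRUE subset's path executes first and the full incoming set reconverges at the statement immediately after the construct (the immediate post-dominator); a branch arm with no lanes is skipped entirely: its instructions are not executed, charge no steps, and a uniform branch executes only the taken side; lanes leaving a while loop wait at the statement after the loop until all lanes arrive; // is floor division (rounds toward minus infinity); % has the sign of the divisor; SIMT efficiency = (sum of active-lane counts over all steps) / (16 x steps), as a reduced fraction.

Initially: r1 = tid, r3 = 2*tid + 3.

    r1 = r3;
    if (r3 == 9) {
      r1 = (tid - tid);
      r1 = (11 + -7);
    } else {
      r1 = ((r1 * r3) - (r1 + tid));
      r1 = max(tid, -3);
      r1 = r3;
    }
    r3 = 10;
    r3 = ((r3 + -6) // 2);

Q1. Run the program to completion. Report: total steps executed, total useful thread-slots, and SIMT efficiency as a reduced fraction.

Answer: 9 steps, 111 useful, 37/48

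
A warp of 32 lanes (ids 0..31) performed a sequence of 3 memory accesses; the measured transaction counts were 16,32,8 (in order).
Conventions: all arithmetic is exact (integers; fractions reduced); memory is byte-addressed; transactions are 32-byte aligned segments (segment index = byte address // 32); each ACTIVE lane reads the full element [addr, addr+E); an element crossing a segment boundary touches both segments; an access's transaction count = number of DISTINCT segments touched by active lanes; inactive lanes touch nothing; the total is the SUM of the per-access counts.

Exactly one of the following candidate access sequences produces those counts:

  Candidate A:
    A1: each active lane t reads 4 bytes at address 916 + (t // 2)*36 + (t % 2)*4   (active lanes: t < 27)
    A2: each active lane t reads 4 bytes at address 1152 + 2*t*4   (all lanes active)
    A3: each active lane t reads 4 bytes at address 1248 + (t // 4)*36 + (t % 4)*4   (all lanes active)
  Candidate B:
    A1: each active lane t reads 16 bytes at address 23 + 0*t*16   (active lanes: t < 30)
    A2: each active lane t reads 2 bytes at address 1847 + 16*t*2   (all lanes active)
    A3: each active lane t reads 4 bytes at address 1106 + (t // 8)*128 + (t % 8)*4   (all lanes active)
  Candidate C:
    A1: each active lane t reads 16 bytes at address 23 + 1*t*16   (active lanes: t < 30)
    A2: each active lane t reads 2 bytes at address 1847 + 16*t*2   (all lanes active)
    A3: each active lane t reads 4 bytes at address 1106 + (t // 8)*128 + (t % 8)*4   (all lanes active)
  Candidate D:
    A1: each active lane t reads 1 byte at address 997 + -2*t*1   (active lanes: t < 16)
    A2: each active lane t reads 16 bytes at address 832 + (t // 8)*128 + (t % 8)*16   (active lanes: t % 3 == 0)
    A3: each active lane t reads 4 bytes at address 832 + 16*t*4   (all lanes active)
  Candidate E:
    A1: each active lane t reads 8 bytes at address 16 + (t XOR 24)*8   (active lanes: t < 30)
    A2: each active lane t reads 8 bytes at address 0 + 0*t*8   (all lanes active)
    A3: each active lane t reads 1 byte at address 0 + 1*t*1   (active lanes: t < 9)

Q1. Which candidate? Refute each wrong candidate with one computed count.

A: A2 gives 8 transactions, not 32
B: A1 gives 2 transactions, not 16
D: A1 gives 2 transactions, not 16
E: A1 gives 9 transactions, not 16
C: all counts match (16,32,8)

Answer: C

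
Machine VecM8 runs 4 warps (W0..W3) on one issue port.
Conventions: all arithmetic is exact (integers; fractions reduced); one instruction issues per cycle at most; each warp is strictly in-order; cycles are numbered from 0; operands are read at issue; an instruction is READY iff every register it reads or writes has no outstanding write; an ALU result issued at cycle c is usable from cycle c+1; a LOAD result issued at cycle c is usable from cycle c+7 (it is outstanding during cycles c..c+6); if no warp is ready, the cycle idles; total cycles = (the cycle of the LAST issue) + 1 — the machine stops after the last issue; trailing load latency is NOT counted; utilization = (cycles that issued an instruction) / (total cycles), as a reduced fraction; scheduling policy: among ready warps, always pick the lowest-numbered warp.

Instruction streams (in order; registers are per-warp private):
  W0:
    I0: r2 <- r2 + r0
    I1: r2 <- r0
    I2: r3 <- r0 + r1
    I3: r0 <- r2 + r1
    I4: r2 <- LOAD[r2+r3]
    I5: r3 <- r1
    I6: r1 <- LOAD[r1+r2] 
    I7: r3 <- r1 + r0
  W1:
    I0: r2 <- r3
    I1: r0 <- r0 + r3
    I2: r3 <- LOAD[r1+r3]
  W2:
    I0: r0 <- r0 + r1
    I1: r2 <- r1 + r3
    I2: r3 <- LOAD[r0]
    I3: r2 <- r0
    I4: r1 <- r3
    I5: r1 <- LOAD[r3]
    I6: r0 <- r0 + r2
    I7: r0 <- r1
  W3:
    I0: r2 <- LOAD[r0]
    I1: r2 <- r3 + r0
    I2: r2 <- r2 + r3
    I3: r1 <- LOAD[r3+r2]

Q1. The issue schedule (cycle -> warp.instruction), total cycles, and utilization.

cycle 0: W0.I0
cycle 1: W0.I1
cycle 2: W0.I2
cycle 3: W0.I3
cycle 4: W0.I4
cycle 5: W0.I5
cycle 6: W1.I0
cycle 7: W1.I1
cycle 8: W1.I2
cycle 9: W2.I0
cycle 10: W2.I1
cycle 11: W0.I6
cycle 12: W2.I2
cycle 13: W2.I3
cycle 14: W3.I0
cycle 15: idle
cycle 16: idle
cycle 17: idle
cycle 18: W0.I7
cycle 19: W2.I4
cycle 20: W2.I5
cycle 21: W2.I6
cycle 22: W3.I1
cycle 23: W3.I2
cycle 24: W3.I3
cycle 25: idle
cycle 26: idle
cycle 27: W2.I7

Answer: 28 cycles, utilization 23/28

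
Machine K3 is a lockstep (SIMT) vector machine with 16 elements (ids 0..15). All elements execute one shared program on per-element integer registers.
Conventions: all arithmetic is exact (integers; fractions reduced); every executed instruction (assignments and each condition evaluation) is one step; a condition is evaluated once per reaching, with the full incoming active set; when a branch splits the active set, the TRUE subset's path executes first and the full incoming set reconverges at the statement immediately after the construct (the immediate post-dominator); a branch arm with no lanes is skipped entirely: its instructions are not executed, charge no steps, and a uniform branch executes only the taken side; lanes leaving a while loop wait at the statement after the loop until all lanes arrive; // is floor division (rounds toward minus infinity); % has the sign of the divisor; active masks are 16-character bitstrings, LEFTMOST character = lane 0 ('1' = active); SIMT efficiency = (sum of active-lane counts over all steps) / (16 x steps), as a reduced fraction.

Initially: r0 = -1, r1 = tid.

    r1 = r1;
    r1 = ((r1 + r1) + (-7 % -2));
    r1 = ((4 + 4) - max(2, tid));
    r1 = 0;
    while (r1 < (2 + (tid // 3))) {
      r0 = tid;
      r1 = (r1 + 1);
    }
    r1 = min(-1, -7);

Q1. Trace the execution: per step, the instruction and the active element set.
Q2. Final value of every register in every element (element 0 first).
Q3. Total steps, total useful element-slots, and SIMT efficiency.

step 0: r1 <- r1                     1111111111111111
step 1: r1 <- ((r1 + r1) + (-7 % -2)) 1111111111111111
step 2: r1 <- ((4 + 4) - max(2, tid)) 1111111111111111
step 3: r1 <- 0                      1111111111111111
step 4: eval (r1 < (2 + (tid // 3))) 1111111111111111
step 5: r0 <- tid                    1111111111111111
step 6: r1 <- (r1 + 1)               1111111111111111
step 7: eval (r1 < (2 + (tid // 3))) 1111111111111111
step 8: r0 <- tid                    1111111111111111
step 9: r1 <- (r1 + 1)               1111111111111111
step 10: eval (r1 < (2 + (tid // 3))) 1111111111111111
step 11: r0 <- tid                    0001111111111111
step 12: r1 <- (r1 + 1)               0001111111111111
step 13: eval (r1 < (2 + (tid // 3))) 0001111111111111
step 14: r0 <- tid                    0000001111111111
step 15: r1 <- (r1 + 1)               0000001111111111
step 16: eval (r1 < (2 + (tid // 3))) 0000001111111111
step 17: r0 <- tid                    0000000001111111
step 18: r1 <- (r1 + 1)               0000000001111111
step 19: eval (r1 < (2 + (tid // 3))) 0000000001111111
step 20: r0 <- tid                    0000000000001111
step 21: r1 <- (r1 + 1)               0000000000001111
step 22: eval (r1 < (2 + (tid // 3))) 0000000000001111
step 23: r0 <- tid                    0000000000000001
step 24: r1 <- (r1 + 1)               0000000000000001
step 25: eval (r1 < (2 + (tid // 3))) 0000000000000001
step 26: r1 <- min(-1, -7)            1111111111111111

Answer: 27 steps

r0: 0,1,2,3,4,5,6,7,8,9,10,11,12,13,14,15
r1: -7,-7,-7,-7,-7,-7,-7,-7,-7,-7,-7,-7,-7,-7,-7,-7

steps = 27; useful = 297; efficiency = 297/432 = 11/16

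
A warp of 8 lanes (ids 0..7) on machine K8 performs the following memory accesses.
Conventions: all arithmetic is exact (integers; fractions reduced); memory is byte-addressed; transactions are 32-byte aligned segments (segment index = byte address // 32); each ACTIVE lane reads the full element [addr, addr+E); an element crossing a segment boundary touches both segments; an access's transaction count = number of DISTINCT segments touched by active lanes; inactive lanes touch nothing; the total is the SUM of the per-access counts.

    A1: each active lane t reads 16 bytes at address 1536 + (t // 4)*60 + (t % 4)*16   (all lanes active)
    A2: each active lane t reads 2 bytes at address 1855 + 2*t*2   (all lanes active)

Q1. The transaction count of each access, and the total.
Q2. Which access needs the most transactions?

A1: 4 transactions
A2: 2 transactions

Answer: 4,2; total 6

Answer: A1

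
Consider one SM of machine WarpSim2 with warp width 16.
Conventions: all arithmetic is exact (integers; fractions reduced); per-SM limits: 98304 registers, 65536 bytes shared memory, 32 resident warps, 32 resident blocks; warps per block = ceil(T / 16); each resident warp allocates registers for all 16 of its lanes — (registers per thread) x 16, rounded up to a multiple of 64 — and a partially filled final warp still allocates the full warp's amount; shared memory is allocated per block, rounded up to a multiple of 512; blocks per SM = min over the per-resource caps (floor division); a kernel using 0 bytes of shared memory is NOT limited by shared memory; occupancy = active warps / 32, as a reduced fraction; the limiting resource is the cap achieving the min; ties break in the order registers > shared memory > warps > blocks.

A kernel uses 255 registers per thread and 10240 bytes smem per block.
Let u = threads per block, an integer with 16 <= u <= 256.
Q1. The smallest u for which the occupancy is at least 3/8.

Answer: u = 17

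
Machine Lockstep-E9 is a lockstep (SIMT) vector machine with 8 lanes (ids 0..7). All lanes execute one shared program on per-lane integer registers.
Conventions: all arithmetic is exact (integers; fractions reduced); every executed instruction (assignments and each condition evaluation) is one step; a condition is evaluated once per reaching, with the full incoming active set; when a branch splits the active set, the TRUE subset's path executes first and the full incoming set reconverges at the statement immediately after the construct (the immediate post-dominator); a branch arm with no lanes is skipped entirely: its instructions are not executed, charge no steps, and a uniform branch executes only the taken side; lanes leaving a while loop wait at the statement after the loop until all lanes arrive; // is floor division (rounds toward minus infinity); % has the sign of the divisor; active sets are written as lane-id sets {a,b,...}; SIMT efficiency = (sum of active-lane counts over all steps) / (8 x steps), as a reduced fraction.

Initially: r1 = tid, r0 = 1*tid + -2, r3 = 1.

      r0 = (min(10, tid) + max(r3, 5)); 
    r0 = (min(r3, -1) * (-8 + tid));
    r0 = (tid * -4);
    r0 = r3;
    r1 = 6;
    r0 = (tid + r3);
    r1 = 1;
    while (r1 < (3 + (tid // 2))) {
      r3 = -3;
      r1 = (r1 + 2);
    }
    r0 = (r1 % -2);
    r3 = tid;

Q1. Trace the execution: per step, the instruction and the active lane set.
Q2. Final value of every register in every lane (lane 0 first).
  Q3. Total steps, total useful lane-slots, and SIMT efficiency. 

step 0: r0 <- (min(10, tid) + max(r3, 5)) {0,1,2,3,4,5,6,7}
step 1: r0 <- (min(r3, -1) * (-8 + tid)) {0,1,2,3,4,5,6,7}
step 2: r0 <- (tid * -4)             {0,1,2,3,4,5,6,7}
step 3: r0 <- r3                     {0,1,2,3,4,5,6,7}
step 4: r1 <- 6                      {0,1,2,3,4,5,6,7}
step 5: r0 <- (tid + r3)             {0,1,2,3,4,5,6,7}
step 6: r1 <- 1                      {0,1,2,3,4,5,6,7}
step 7: eval (r1 < (3 + (tid // 2))) {0,1,2,3,4,5,6,7}
step 8: r3 <- -3                     {0,1,2,3,4,5,6,7}
step 9: r1 <- (r1 + 2)               {0,1,2,3,4,5,6,7}
step 10: eval (r1 < (3 + (tid // 2))) {0,1,2,3,4,5,6,7}
step 11: r3 <- -3                     {2,3,4,5,6,7}
step 12: r1 <- (r1 + 2)               {2,3,4,5,6,7}
step 13: eval (r1 < (3 + (tid // 2))) {2,3,4,5,6,7}
step 14: r3 <- -3                     {6,7}
step 15: r1 <- (r1 + 2)               {6,7}
step 16: eval (r1 < (3 + (tid // 2))) {6,7}
step 17: r0 <- (r1 % -2)              {0,1,2,3,4,5,6,7}
step 18: r3 <- tid                    {0,1,2,3,4,5,6,7}

Answer: 19 steps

r1: 3,3,5,5,5,5,7,7
r0: -1,-1,-1,-1,-1,-1,-1,-1
r3: 0,1,2,3,4,5,6,7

steps = 19; useful = 128; efficiency = 128/152 = 16/19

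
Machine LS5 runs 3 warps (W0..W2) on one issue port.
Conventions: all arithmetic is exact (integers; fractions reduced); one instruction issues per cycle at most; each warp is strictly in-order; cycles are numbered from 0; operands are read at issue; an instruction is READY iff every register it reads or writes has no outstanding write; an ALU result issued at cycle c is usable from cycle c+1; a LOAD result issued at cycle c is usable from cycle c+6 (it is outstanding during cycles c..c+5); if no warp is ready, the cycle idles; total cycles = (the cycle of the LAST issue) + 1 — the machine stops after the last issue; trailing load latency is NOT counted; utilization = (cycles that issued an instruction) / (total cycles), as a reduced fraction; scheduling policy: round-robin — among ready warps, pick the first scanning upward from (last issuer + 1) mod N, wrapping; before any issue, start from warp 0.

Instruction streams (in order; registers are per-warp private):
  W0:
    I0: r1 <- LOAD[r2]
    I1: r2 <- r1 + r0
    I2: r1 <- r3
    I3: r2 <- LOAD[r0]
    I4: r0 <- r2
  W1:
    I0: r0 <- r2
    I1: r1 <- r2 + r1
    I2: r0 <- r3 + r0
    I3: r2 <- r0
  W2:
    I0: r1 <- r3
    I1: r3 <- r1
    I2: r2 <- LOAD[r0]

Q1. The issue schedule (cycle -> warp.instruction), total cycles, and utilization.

cycle 0: W0.I0
cycle 1: W1.I0
cycle 2: W2.I0
cycle 3: W1.I1
cycle 4: W2.I1
cycle 5: W1.I2
cycle 6: W2.I2
cycle 7: W0.I1
cycle 8: W1.I3
cycle 9: W0.I2
cycle 10: W0.I3
cycle 11: idle
cycle 12: idle
cycle 13: idle
cycle 14: idle
cycle 15: idle
cycle 16: W0.I4

Answer: 17 cycles, utilization 12/17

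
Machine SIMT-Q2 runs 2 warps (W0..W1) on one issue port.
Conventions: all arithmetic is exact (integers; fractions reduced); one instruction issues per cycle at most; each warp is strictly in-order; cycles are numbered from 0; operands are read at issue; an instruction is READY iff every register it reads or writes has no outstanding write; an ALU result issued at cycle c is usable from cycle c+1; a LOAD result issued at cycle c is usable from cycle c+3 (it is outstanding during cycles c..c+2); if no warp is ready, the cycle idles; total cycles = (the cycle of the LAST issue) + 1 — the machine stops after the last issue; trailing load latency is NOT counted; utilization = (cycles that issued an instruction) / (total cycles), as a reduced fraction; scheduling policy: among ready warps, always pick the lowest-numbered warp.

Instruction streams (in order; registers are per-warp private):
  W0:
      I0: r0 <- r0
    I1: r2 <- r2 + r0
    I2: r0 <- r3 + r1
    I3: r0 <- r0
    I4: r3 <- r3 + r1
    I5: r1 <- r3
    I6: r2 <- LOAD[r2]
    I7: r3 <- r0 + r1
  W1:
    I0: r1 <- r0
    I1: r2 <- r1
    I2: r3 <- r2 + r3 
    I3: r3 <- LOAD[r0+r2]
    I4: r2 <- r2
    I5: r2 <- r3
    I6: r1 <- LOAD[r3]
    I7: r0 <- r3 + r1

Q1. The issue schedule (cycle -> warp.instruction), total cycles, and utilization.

cycle 0: W0.I0
cycle 1: W0.I1
cycle 2: W0.I2
cycle 3: W0.I3
cycle 4: W0.I4
cycle 5: W0.I5
cycle 6: W0.I6
cycle 7: W0.I7
cycle 8: W1.I0
cycle 9: W1.I1
cycle 10: W1.I2
cycle 11: W1.I3
cycle 12: W1.I4
cycle 13: idle
cycle 14: W1.I5
cycle 15: W1.I6
cycle 16: idle
cycle 17: idle
cycle 18: W1.I7

Answer: 19 cycles, utilization 16/19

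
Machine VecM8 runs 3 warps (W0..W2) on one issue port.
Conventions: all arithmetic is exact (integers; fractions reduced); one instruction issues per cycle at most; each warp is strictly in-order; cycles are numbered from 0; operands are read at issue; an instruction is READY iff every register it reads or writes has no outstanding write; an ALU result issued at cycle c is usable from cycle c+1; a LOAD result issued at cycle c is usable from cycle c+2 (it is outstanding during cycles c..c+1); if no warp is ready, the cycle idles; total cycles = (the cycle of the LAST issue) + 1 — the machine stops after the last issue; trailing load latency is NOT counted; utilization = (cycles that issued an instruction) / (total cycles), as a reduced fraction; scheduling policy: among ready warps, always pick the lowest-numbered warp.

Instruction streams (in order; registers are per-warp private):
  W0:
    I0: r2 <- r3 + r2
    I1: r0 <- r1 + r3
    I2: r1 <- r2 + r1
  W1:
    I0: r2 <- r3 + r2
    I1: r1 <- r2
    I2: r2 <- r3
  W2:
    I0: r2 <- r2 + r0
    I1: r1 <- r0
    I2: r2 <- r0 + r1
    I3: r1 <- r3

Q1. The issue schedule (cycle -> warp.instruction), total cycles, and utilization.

cycle 0: W0.I0
cycle 1: W0.I1
cycle 2: W0.I2
cycle 3: W1.I0
cycle 4: W1.I1
cycle 5: W1.I2
cycle 6: W2.I0
cycle 7: W2.I1
cycle 8: W2.I2
cycle 9: W2.I3

Answer: 10 cycles, utilization 1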